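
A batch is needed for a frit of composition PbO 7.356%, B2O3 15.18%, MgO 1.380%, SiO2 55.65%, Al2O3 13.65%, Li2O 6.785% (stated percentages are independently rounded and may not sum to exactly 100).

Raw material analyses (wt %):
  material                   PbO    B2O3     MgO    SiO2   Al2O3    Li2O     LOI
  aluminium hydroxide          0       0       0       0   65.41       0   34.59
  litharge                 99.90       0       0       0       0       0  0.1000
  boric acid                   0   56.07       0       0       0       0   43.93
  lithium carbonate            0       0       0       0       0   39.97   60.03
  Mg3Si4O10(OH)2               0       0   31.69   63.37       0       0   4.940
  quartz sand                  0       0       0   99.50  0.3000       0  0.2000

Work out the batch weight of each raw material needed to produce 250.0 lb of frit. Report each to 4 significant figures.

Rounding to four significant digits extends to every in-between result as printed; the working math runs at exact precision through the solve — every reported number undergoes a single rounding; the derived quantities are rebuilt from the weighed amounts per 250.0 lb of glass in full float precision (ignition loss, six oxide percentages, the yield, totals, net glass mass) exactly as shown in the problem or answer text.
Target masses of each oxide per 250.0 lb frit:
  PbO: 7.356% × 250.0 = 18.39 lb
  B2O3: 15.18% × 250.0 = 37.95 lb
  MgO: 1.380% × 250.0 = 3.450 lb
  SiO2: 55.65% × 250.0 = 139.1 lb
  Al2O3: 13.65% × 250.0 = 34.12 lb
  Li2O: 6.785% × 250.0 = 16.96 lb
Mass-balance tally per oxide applying the batch weights above, per the basis as stated (delivered sums recover each target within answer rounding):
  PbO: 18.41·0.9990 = 18.39 lb (target 18.39 lb)
  B2O3: 67.68·0.5607 = 37.95 lb (target 37.95 lb)
  MgO: 10.89·0.3169 = 3.451 lb (target 3.450 lb)
  SiO2: 10.89·0.6337 + 132.9·0.9950 = 139.1 lb (target 139.1 lb)
  Al2O3: 51.56·0.6541 + 132.9·0.003000 = 34.12 lb (target 34.12 lb)
  Li2O: 42.44·0.3997 = 16.96 lb (target 16.96 lb)
Glass-mass sanity pass: total batch − LOI = 250.0 lb (targets for the oxides total 250.0 lb; stated basis 250.0 lb — rounding explains the deltas).
Batch total: Σ batch = 323.9 lb; loss to ignition Σ batch·LOI = 73.87 lb; yield, glass over the total, = 77.19%.

Batch per 250.0 lb frit:
  aluminium hydroxide: 51.56 lb
  litharge: 18.41 lb
  boric acid: 67.68 lb
  lithium carbonate: 42.44 lb
  Mg3Si4O10(OH)2: 10.89 lb
  quartz sand: 132.9 lb
Total batch = 323.9 lb; LOI loss = 73.87 lb; yield = 77.19%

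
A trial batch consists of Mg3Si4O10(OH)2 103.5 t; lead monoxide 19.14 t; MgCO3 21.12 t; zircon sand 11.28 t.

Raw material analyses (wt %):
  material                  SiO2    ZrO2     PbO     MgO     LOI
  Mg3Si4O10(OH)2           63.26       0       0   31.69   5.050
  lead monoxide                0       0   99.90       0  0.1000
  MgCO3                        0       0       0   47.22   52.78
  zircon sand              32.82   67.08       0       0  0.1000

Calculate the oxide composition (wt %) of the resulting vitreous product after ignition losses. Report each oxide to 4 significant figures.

Glass mass = 138.6 t (batch 155.0 − LOI 16.40).
Composition: SiO2 49.90%, ZrO2 5.458%, PbO 13.79%, MgO 30.85%

Values along the way are shown, with 4-significant-digit rounding, across the worked steps; all arithmetic maintains full precision from start to finish. Each reported result is rounded once only; derived quantities (yield, ignition loss, four oxide percentages, the totals, glass mass) are computed from the batch weights for 138.6 t of glass in full float precision as written in question or answer.
Oxide-by-oxide delivered mass:
  SiO2: 103.5·0.6326 + 11.28·0.3282 = 69.18 t
  ZrO2: 11.28·0.6708 = 7.567 t
  PbO: 19.14·0.9990 = 19.12 t
  MgO: 103.5·0.3169 + 21.12·0.4722 = 42.77 t
LOI: 103.5·0.05050 + 19.14·0.001000 + 21.12·0.5278 + 11.28·0.001000 = 16.40 t
Resulting glass, batch − LOI: 155.0 − 16.40 = 138.6 t (matching Σ of the oxides)
each wt % is 100 × oxide ÷ glass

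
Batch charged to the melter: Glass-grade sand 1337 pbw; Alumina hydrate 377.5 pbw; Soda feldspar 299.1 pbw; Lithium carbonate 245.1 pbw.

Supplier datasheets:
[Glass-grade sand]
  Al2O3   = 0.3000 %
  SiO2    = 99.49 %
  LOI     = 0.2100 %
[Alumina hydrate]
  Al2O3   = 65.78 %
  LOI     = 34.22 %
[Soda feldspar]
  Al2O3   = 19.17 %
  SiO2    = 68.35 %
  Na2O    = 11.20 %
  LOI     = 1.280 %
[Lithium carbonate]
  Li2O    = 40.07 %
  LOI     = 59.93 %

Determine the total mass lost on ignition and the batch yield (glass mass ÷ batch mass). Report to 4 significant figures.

LOI loss = 282.7 pbw; glass = 1976 pbw; yield = 87.48%

The whole derivation maintains full precision end to end. Mid-chain values are printed (rounded to four significant digits) between the steps — exactly one rounding goes into every reported result — the derived quantities (the yield, totals, glass mass, ignition loss, the four compositions) are recomputed at exact precision starting from the weights for 1976 pbw of glass as given in the problem or answer text.
Material-by-material LOI:
  Glass-grade sand: 1337 × 0.002100 = 2.808 pbw
  Alumina hydrate: 377.5 × 0.3422 = 129.2 pbw
  Soda feldspar: 299.1 × 0.01280 = 3.828 pbw
  Lithium carbonate: 245.1 × 0.5993 = 146.9 pbw
Total LOI = 282.7 pbw
Glass = batch − LOI = 2259 − 282.7 = 1976 pbw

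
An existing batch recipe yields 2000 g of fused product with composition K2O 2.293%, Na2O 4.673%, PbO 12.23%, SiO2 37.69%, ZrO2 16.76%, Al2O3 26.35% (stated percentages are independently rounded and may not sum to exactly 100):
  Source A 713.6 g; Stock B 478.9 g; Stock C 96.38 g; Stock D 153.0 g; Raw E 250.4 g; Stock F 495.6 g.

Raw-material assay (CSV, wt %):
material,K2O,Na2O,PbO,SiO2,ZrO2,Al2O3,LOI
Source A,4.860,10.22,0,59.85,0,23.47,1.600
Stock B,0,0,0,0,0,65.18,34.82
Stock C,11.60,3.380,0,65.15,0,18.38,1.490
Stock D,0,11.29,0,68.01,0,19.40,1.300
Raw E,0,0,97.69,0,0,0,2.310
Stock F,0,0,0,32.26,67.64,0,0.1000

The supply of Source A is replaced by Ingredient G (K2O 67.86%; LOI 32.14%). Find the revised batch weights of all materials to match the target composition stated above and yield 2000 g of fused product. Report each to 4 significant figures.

Intermediates are printed, rounded to four significant digits, in the printout — the whole derivation maintains exact precision at all times; exactly one rounding is applied to every reported number; the derived quantities are rebuilt from the batch weights per 2000 g of glass at full precision (yield, glass mass, totals, ignition loss, six oxide percentages), as quoted within question or answer.
The oxide mass targets at 2000 g fused product:
  K2O: 2.293% × 2000 = 45.86 g
  Na2O: 4.673% × 2000 = 93.46 g
  PbO: 12.23% × 2000 = 244.6 g
  SiO2: 37.69% × 2000 = 753.8 g
  ZrO2: 16.76% × 2000 = 335.2 g
  Al2O3: 26.35% × 2000 = 527.0 g
Balance tally, oxide-wise, given the weights on record, on the stated basis (each sum matches its target mass inside rounding margins):
  K2O: 55.77·0.6786 + 69.07·0.1160 = 45.86 g (target 45.86 g)
  Na2O: 69.07·0.03380 + 807.1·0.1129 = 93.46 g (target 93.46 g)
  PbO: 250.4·0.9769 = 244.6 g (target 244.6 g)
  SiO2: 69.07·0.6515 + 807.1·0.6801 + 495.6·0.3226 = 753.8 g (target 753.8 g)
  ZrO2: 495.6·0.6764 = 335.2 g (target 335.2 g)
  Al2O3: 548.8·0.6518 + 69.07·0.1838 + 807.1·0.1940 = 527.0 g (target 527.0 g)
Glass-mass closure: net batch after ignition = 2000 g (targets for the oxides total 2000 g; against the stated basis, 2000 g — gaps are rounding artifacts).
Batch grand total — Σ batch = 2227 g; loss to ignition Σ batch·LOI = 226.8 g; as yield: glass ÷ batch → 89.81%.

Revised batch per 2000 g fused product:
  Ingredient G: 55.77 g
  Stock B: 548.8 g
  Stock C: 69.07 g
  Stock D: 807.1 g
  Raw E: 250.4 g
  Stock F: 495.6 g
Total batch = 2227 g; LOI loss = 226.8 g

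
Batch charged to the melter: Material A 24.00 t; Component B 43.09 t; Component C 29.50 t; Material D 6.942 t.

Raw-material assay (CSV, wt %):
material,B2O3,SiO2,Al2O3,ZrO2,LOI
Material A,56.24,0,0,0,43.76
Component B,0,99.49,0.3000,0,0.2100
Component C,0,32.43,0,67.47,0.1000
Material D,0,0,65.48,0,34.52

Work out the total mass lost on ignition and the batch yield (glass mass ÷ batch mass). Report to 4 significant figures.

Mid-chain values are shown, rounded to 4 significant digits, in the printout — the whole derivation runs at exact precision at each step; exactly one rounding is applied to each reported number — the derived quantities (ignition loss, the totals, the yield, the four compositions, net glass mass) are computed from the weighed amounts on 90.51 t of glass in full float precision, exactly as shown in either problem or answer.
Each material's LOI contribution:
  Material A: 24.00 × 0.4376 = 10.50 t
  Component B: 43.09 × 0.002100 = 0.09049 t
  Component C: 29.50 × 0.001000 = 0.02950 t
  Material D: 6.942 × 0.3452 = 2.396 t
Total LOI = 13.02 t
Glass = batch − LOI = 103.5 − 13.02 = 90.51 t

LOI loss = 13.02 t; glass = 90.51 t; yield = 87.43%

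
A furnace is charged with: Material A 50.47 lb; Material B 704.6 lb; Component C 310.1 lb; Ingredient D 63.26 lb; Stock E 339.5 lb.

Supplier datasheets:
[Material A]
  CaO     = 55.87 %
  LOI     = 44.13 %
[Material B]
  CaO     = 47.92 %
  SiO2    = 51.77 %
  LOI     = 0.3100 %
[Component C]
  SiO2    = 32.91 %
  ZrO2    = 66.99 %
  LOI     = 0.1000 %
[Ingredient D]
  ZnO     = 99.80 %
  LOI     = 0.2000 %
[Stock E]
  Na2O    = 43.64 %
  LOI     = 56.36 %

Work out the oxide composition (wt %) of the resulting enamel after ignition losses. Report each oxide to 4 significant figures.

Glass mass = 1252 lb (batch 1468 − LOI 216.2).
Composition: CaO 29.23%, Na2O 11.84%, ZnO 5.044%, SiO2 37.30%, ZrO2 16.60%

The intermediate values are printed, rounded to 4 significant digits, between the steps; each numeric step runs at full precision end to end — every reported figure takes just one rounding; derived quantities, including the yield, ignition loss, totals, glass mass, the five compositions, are rebuilt starting from the weights for 1252 lb of glass at full float precision, precisely as stated by the problem or answer text.
Mass of each oxide from the mix:
  CaO: 50.47·0.5587 + 704.6·0.4792 = 365.8 lb
  Na2O: 339.5·0.4364 = 148.2 lb
  ZnO: 63.26·0.9980 = 63.13 lb
  SiO2: 704.6·0.5177 + 310.1·0.3291 = 466.8 lb
  ZrO2: 310.1·0.6699 = 207.7 lb
LOI: 50.47·0.4413 + 704.6·0.003100 + 310.1·0.001000 + 63.26·0.002000 + 339.5·0.5636 = 216.2 lb
Glass = total batch minus LOI = 1468 − 216.2 = 1252 lb (= Σ oxide masses)
each wt % is 100 × oxide ÷ glass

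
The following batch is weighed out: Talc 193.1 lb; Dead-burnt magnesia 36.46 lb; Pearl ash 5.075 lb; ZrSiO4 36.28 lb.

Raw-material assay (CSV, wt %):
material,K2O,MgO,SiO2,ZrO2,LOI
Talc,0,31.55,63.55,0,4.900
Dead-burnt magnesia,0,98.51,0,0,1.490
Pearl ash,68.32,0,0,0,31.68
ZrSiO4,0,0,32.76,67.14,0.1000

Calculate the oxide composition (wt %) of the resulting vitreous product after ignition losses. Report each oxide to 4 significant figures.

Glass mass = 259.3 lb (batch 270.9 − LOI 11.65).
Composition: K2O 1.337%, MgO 37.35%, SiO2 51.92%, ZrO2 9.395%

The whole derivation keeps full precision through every step; rounding to four significant figures applies to each intermediate as printed. Each reported result is rounded a single time — all derived quantities (net glass mass, yield, LOI, totals, the four compositions) are re-derived starting from the weights on 259.3 lb of glass at exact precision exactly as printed in either problem or answer.
Oxide-by-oxide delivered mass:
  K2O: 5.075·0.6832 = 3.467 lb
  MgO: 193.1·0.3155 + 36.46·0.9851 = 96.84 lb
  SiO2: 193.1·0.6355 + 36.28·0.3276 = 134.6 lb
  ZrO2: 36.28·0.6714 = 24.36 lb
LOI: 193.1·0.04900 + 36.46·0.01490 + 5.075·0.3168 + 36.28·0.001000 = 11.65 lb
batch − LOI leaves glass = 270.9 − 11.65 = 259.3 lb (equal to the oxide-mass sum)
oxide / glass × 100 gives the wt %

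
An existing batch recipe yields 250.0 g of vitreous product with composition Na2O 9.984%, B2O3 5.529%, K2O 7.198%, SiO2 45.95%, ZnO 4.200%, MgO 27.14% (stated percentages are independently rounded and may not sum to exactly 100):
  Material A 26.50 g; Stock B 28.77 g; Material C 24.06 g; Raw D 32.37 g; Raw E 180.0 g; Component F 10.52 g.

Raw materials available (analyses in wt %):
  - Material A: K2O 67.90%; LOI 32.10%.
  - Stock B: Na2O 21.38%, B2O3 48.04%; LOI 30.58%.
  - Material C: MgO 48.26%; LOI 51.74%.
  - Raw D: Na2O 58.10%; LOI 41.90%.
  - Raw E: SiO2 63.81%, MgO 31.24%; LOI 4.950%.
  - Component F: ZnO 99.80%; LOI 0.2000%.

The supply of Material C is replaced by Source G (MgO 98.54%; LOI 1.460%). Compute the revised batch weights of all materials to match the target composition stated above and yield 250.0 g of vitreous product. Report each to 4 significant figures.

Revised batch per 250.0 g vitreous product:
  Material A: 26.50 g
  Stock B: 28.77 g
  Source G: 11.78 g
  Raw D: 32.37 g
  Raw E: 180.0 g
  Component F: 10.52 g
Total batch = 289.9 g; LOI loss = 39.97 g

The intermediate values are shown rounded off to 4 significant digits as written; all arithmetic maintains full float precision at all times. Each reported number is rounded only once. All derived quantities, which include six oxide percentages, the totals, yield, ignition loss, glass mass, are recomputed in full float precision, precisely as stated by the problem or the answer, from the weighed amounts per 250.0 g of glass.
The oxide mass targets at 250.0 g vitreous product:
  Na2O: 9.984% × 250.0 = 24.96 g
  B2O3: 5.529% × 250.0 = 13.82 g
  K2O: 7.198% × 250.0 = 18.00 g
  SiO2: 45.95% × 250.0 = 114.9 g
  ZnO: 4.200% × 250.0 = 10.50 g
  MgO: 27.14% × 250.0 = 67.85 g
Mass-balance tally per oxide from the weights as reported, per the basis as stated (every target is met by its sum given rounding of the digits):
  Na2O: 28.77·0.2138 + 32.37·0.5810 = 24.96 g (target 24.96 g)
  B2O3: 28.77·0.4804 = 13.82 g (target 13.82 g)
  K2O: 26.50·0.6790 = 17.99 g (target 18.00 g)
  SiO2: 180.0·0.6381 = 114.9 g (target 114.9 g)
  ZnO: 10.52·0.9980 = 10.50 g (target 10.50 g)
  MgO: 11.78·0.9854 + 180.0·0.3124 = 67.84 g (target 67.85 g)
Glass-mass sanity pass: total charge less LOI = 250.0 g (the Σ of target masses is 250.0 g; basis as stated: 250.0 g — any gap is answer rounding).
Whole-batch sum: Σ batch = 289.9 g; the LOI term Σ batch·LOI equals 39.97 g; yield: glass divided by total = 86.21%.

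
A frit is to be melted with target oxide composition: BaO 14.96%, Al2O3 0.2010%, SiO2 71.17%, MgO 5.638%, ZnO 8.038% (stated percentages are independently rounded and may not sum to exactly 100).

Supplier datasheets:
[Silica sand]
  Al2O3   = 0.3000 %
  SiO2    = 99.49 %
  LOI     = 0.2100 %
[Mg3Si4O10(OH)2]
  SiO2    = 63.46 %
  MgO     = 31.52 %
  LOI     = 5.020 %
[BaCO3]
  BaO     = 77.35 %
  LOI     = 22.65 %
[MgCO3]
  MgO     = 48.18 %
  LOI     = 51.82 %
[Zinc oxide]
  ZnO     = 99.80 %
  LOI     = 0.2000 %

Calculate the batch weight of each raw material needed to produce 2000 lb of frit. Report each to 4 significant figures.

Working values are displayed with 4-significant-digit rounding alongside each step. All arithmetic keeps full float precision at every stage; each reported value is rounded exactly once; the derived quantities (ignition loss, the five compositions, totals, net glass mass, yield) are carried in full float precision from the weighed amounts at 2000 lb of glass as set out in the question or the answer.
Target masses of each oxide per 2000 lb frit:
  BaO: 14.96% × 2000 = 299.2 lb
  Al2O3: 0.2010% × 2000 = 4.020 lb
  SiO2: 71.17% × 2000 = 1423 lb
  MgO: 5.638% × 2000 = 112.8 lb
  ZnO: 8.038% × 2000 = 160.8 lb
Sums-versus-targets review with the batch weights as given, versus the basis set out (sum by sum, the targets are met net of answer rounding effects):
  BaO: 386.8·0.7735 = 299.2 lb (target 299.2 lb)
  Al2O3: 1340·0.003000 = 4.020 lb (target 4.020 lb)
  SiO2: 1340·0.9949 + 142.2·0.6346 = 1423 lb (target 1423 lb)
  MgO: 142.2·0.3152 + 141.0·0.4818 = 112.8 lb (target 112.8 lb)
  ZnO: 161.1·0.9980 = 160.8 lb (target 160.8 lb)
Glass-mass closure: the batch minus its LOI: 2000 lb (summing oxide targets gives 2000 lb; stated basis 2000 lb — deltas are rounding alone).
Batch total: Σ batch = 2171 lb; LOI loss = Σ batch·LOI = 171.0 lb; yield = glass ÷ total batch = 92.13%.

Batch per 2000 lb frit:
  Silica sand: 1340 lb
  Mg3Si4O10(OH)2: 142.2 lb
  BaCO3: 386.8 lb
  MgCO3: 141.0 lb
  Zinc oxide: 161.1 lb
Total batch = 2171 lb; LOI loss = 171.0 lb; yield = 92.13%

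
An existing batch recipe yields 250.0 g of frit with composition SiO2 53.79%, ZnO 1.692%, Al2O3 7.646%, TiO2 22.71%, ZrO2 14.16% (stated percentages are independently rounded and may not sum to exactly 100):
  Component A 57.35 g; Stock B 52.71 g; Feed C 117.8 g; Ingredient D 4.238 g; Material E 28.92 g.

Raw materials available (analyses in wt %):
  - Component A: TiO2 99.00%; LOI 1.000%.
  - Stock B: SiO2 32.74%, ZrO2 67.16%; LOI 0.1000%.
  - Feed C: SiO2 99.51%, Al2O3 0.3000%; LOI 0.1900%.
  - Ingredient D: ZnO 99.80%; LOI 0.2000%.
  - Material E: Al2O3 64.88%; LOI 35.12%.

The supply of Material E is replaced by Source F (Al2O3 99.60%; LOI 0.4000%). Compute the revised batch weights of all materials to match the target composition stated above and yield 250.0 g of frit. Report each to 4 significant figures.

Revised batch per 250.0 g frit:
  Component A: 57.35 g
  Stock B: 52.71 g
  Feed C: 117.8 g
  Ingredient D: 4.238 g
  Source F: 18.84 g
Total batch = 250.9 g; LOI loss = 0.9339 g

Exact precision is held through every step. Values along the way are shown rounded to four significant figures as written. A single rounding completes every reported figure. The derived quantities are carried in exact precision (totals, the five compositions, glass mass, yield, ignition loss) starting from the weights at 250.0 g of glass exactly as shown in question or answer.
Target oxide masses per 250.0 g frit:
  SiO2: 53.79% × 250.0 = 134.5 g
  ZnO: 1.692% × 250.0 = 4.230 g
  Al2O3: 7.646% × 250.0 = 19.11 g
  TiO2: 22.71% × 250.0 = 56.78 g
  ZrO2: 14.16% × 250.0 = 35.40 g
Sums-versus-targets review using the reported weights, under the basis named above (target by target, the sums agree up to rounding of the answer):
  SiO2: 52.71·0.3274 + 117.8·0.9951 = 134.5 g (target 134.5 g)
  ZnO: 4.238·0.9980 = 4.230 g (target 4.230 g)
  Al2O3: 117.8·0.003000 + 18.84·0.9960 = 19.12 g (target 19.11 g)
  TiO2: 57.35·0.9900 = 56.78 g (target 56.78 g)
  ZrO2: 52.71·0.6716 = 35.40 g (target 35.40 g)
Mass balance on the glass: batch total minus LOI = 250.0 g (the targets, summed, come to 250.0 g; basis as stated: 250.0 g — rounding explains the deltas).
Whole-batch sum: Σ batch = 250.9 g; LOI removed, Σ of batch·LOI: 0.9339 g; yield = glass ÷ total batch = 99.63%.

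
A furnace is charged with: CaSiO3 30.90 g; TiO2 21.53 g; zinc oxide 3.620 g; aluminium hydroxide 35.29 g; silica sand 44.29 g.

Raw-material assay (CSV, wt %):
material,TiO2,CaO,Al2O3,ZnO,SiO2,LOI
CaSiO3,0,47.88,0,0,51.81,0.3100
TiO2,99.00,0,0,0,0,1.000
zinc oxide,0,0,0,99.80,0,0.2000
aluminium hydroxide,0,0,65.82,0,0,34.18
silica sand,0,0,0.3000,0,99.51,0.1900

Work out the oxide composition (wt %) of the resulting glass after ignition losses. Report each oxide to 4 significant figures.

Every computation keeps full precision all the way through; rounding to four significant figures governs every intermediate as printed. Each reported result takes a single rounding. The derived quantities, which include the yield, the totals, five oxide percentages, glass mass, LOI, are recomputed at full precision, as set out in either problem or answer, from the weighed amounts at 123.2 g of glass.
Oxide-by-oxide delivered mass:
  TiO2: 21.53·0.9900 = 21.31 g
  CaO: 30.90·0.4788 = 14.79 g
  Al2O3: 35.29·0.6582 + 44.29·0.003000 = 23.36 g
  ZnO: 3.620·0.9980 = 3.613 g
  SiO2: 30.90·0.5181 + 44.29·0.9951 = 60.08 g
LOI: 30.90·0.003100 + 21.53·0.01000 + 3.620·0.002000 + 35.29·0.3418 + 44.29·0.001900 = 12.46 g
The glass mass, total less LOI, = 135.6 − 12.46 = 123.2 g (equal to the oxide-mass sum)
wt % = 100 × oxide mass / glass mass

Glass mass = 123.2 g (batch 135.6 − LOI 12.46).
Composition: TiO2 17.31%, CaO 12.01%, Al2O3 18.97%, ZnO 2.933%, SiO2 48.78%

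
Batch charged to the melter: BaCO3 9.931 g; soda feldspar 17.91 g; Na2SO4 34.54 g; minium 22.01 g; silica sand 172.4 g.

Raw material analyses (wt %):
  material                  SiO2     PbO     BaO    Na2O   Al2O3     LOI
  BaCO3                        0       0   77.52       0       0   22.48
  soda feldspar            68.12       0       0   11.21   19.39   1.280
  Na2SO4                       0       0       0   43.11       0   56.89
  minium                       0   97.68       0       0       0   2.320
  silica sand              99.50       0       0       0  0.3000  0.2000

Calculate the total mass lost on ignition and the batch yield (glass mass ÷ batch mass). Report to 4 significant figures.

LOI loss = 22.97 g; glass = 233.8 g; yield = 91.06%

Rounding to four significant digits applies to each intermediate as printed; each numeric step carries full precision through every step. Each reported result receives exactly one rounding. The derived quantities (the totals, the yield, LOI, glass mass, the five compositions) are rebuilt from the weighed amounts at 233.8 g of glass in full precision as written in either problem or answer.
Loss on ignition, line by line:
  BaCO3: 9.931 × 0.2248 = 2.232 g
  soda feldspar: 17.91 × 0.01280 = 0.2292 g
  Na2SO4: 34.54 × 0.5689 = 19.65 g
  minium: 22.01 × 0.02320 = 0.5106 g
  silica sand: 172.4 × 0.002000 = 0.3448 g
Total LOI = 22.97 g
Glass = batch − LOI = 256.8 − 22.97 = 233.8 g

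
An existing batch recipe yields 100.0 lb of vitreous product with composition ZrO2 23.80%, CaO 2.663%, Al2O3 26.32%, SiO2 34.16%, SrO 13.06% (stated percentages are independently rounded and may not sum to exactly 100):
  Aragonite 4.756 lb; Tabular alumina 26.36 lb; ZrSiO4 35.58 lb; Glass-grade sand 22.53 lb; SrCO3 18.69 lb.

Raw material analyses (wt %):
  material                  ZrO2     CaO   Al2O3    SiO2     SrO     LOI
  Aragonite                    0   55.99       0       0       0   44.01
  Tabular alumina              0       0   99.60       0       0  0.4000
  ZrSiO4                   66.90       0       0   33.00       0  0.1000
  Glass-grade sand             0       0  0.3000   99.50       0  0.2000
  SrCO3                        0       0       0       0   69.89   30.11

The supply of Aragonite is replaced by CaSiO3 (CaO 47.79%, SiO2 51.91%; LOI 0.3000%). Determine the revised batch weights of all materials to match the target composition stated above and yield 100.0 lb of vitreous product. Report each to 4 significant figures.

Revised batch per 100.0 lb vitreous product:
  CaSiO3: 5.572 lb
  Tabular alumina: 26.37 lb
  ZrSiO4: 35.58 lb
  Glass-grade sand: 19.63 lb
  SrCO3: 18.69 lb
Total batch = 105.8 lb; LOI loss = 5.825 lb

The intermediate values are displayed, rounded to 4 significant digits, in the working — every computation carries full precision from first step to last. Each reported value takes just one rounding — all derived quantities are computed from the weighed amounts per 100.0 lb of glass in full float precision (net glass mass, ignition loss, totals, the five compositions, yield) as set out in the problem or the answer.
Oxide-by-oxide targets in 100.0 lb vitreous product:
  ZrO2: 23.80% × 100.0 = 23.80 lb
  CaO: 2.663% × 100.0 = 2.663 lb
  Al2O3: 26.32% × 100.0 = 26.32 lb
  SiO2: 34.16% × 100.0 = 34.16 lb
  SrO: 13.06% × 100.0 = 13.06 lb
Oxide-by-oxide audit given the weights on record, versus the basis set out (oxide sums agree with the targets within answer rounding):
  ZrO2: 35.58·0.6690 = 23.80 lb (target 23.80 lb)
  CaO: 5.572·0.4779 = 2.663 lb (target 2.663 lb)
  Al2O3: 26.37·0.9960 + 19.63·0.003000 = 26.32 lb (target 26.32 lb)
  SiO2: 5.572·0.5191 + 35.58·0.3300 + 19.63·0.9950 = 34.17 lb (target 34.16 lb)
  SrO: 18.69·0.6989 = 13.06 lb (target 13.06 lb)
Auditing the glass mass value: batch Σ − ignition loss = 100.0 lb (targets for the oxides total 100.0 lb; versus the stated basis of 100.0 lb — differing by rounding only).
Whole-batch sum: Σ batch = 105.8 lb; Σ batch·LOI gives LOI loss = 5.825 lb; yield = glass ÷ total batch = 94.50%.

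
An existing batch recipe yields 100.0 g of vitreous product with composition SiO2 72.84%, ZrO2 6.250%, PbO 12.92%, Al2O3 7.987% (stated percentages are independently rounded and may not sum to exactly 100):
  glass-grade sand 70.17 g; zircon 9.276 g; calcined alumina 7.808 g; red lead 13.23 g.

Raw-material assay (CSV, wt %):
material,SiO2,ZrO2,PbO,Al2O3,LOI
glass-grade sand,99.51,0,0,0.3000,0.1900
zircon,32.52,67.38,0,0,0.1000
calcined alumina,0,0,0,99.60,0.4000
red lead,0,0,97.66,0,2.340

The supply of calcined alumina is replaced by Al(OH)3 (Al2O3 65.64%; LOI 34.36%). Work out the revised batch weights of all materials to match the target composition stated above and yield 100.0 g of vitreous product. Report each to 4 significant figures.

Revised batch per 100.0 g vitreous product:
  glass-grade sand: 70.17 g
  zircon: 9.276 g
  Al(OH)3: 11.85 g
  red lead: 13.23 g
Total batch = 104.5 g; LOI loss = 4.524 g

All internal work runs at exact precision in all steps. Mid-chain values are printed with 4-significant-digit rounding as written; every reported result carries a single rounding. Derived quantities, which include net glass mass, ignition loss, the totals, four oxide percentages, the yield, are carried in full precision, exactly as shown in either problem or answer, starting from the weights at 100.0 g of glass.
Oxide mass targets, per 100.0 g vitreous product:
  SiO2: 72.84% × 100.0 = 72.84 g
  ZrO2: 6.250% × 100.0 = 6.250 g
  PbO: 12.92% × 100.0 = 12.92 g
  Al2O3: 7.987% × 100.0 = 7.987 g
Verifying the oxide balance on the weights just shown, per the basis as stated (delivered sums recover each target within answer rounding):
  SiO2: 70.17·0.9951 + 9.276·0.3252 = 72.84 g (target 72.84 g)
  ZrO2: 9.276·0.6738 = 6.250 g (target 6.250 g)
  PbO: 13.23·0.9766 = 12.92 g (target 12.92 g)
  Al2O3: 70.17·0.003000 + 11.85·0.6564 = 7.989 g (target 7.987 g)
Glass-mass bookkeeping: total charge less LOI = 100.0 g (oxide target masses add up to 100.0 g; the stated basis being 100.0 g — a pure rounding effect).
Summing the batch: Σ batch = 104.5 g; the LOI term Σ batch·LOI equals 4.524 g; glass ÷ batch gives a yield of 95.67%.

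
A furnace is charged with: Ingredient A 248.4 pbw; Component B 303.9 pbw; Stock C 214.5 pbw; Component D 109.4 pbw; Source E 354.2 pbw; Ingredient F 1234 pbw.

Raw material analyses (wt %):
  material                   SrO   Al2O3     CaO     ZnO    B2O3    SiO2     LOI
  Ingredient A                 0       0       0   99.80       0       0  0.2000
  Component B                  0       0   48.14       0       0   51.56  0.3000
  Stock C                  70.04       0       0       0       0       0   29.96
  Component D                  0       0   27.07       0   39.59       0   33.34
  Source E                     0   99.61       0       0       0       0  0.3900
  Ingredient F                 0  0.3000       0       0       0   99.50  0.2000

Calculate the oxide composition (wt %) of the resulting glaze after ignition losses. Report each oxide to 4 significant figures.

The working math carries full precision through the solve — in-progress results are printed rounded to four significant digits across the worked steps — each reported number takes exactly one rounding — all derived quantities, which include net glass mass, yield, LOI, totals, the six compositions, are recomputed in full float precision, as they appear in the question or the answer, from the weighed amounts on 2358 pbw of glass.
Oxide-by-oxide delivered mass:
  SrO: 214.5·0.7004 = 150.2 pbw
  Al2O3: 354.2·0.9961 + 1234·0.003000 = 356.5 pbw
  CaO: 303.9·0.4814 + 109.4·0.2707 = 175.9 pbw
  ZnO: 248.4·0.9980 = 247.9 pbw
  B2O3: 109.4·0.3959 = 43.31 pbw
  SiO2: 303.9·0.5156 + 1234·0.9950 = 1385 pbw
LOI: 248.4·0.002000 + 303.9·0.003000 + 214.5·0.2996 + 109.4·0.3334 + 354.2·0.003900 + 1234·0.002000 = 106.0 pbw
Glass = total batch minus LOI = 2464 − 106.0 = 2358 pbw (= the summed oxide contributions)
each oxide over glass, ×100, is wt %

Glass mass = 2358 pbw (batch 2464 − LOI 106.0).
Composition: SrO 6.370%, Al2O3 15.12%, CaO 7.459%, ZnO 10.51%, B2O3 1.836%, SiO2 58.71%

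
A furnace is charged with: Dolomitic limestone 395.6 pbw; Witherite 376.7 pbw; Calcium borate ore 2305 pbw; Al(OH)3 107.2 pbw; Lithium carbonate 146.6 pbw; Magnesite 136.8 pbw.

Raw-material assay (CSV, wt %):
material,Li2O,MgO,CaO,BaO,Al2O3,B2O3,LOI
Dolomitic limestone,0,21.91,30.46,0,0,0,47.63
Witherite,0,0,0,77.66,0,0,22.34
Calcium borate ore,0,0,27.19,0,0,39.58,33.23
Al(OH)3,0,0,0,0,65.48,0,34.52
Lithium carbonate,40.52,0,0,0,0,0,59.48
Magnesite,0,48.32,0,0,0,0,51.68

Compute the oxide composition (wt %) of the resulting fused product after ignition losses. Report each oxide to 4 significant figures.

Glass mass = 2234 pbw (batch 3468 − LOI 1233).
Composition: Li2O 2.658%, MgO 6.837%, CaO 33.44%, BaO 13.09%, Al2O3 3.141%, B2O3 40.83%

In-progress results are shown (rounded to four significant figures) as written. All arithmetic carries full precision throughout — every reported value is rounded only once — all derived quantities are computed in full precision (glass mass, the totals, six oxide percentages, ignition loss, the yield) from the batch weights at 2234 pbw of glass as set out in either problem or answer.
Per-oxide mass from batch:
  Li2O: 146.6·0.4052 = 59.40 pbw
  MgO: 395.6·0.2191 + 136.8·0.4832 = 152.8 pbw
  CaO: 395.6·0.3046 + 2305·0.2719 = 747.2 pbw
  BaO: 376.7·0.7766 = 292.5 pbw
  Al2O3: 107.2·0.6548 = 70.19 pbw
  B2O3: 2305·0.3958 = 912.3 pbw
LOI: 395.6·0.4763 + 376.7·0.2234 + 2305·0.3323 + 107.2·0.3452 + 146.6·0.5948 + 136.8·0.5168 = 1233 pbw
Net of LOI, the glass mass = 3468 − 1233 = 2234 pbw (matching Σ of the oxides)
oxide / glass × 100 gives the wt %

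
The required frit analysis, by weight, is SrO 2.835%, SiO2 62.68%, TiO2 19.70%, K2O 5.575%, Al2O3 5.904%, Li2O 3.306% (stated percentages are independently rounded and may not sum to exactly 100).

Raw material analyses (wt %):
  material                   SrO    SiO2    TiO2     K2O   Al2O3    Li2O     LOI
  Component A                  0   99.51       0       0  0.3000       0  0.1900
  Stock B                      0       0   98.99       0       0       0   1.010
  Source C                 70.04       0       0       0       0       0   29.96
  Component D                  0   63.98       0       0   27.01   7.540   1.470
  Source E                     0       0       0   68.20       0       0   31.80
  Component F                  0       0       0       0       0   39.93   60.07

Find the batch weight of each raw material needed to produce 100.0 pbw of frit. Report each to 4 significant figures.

Batch per 100.0 pbw frit:
  Component A: 49.29 pbw
  Stock B: 19.90 pbw
  Source C: 4.048 pbw
  Component D: 21.31 pbw
  Source E: 8.174 pbw
  Component F: 4.255 pbw
Total batch = 107.0 pbw; LOI loss = 6.976 pbw; yield = 93.48%

The whole derivation carries exact precision throughout. Values along the way are displayed, with 4-significant-digit rounding, alongside each step. A single rounding completes each reported figure. The derived quantities, which include six oxide percentages, net glass mass, the yield, the totals, LOI, are computed at full float precision, exactly as printed in the question or the answer, using the weight values at 100.0 pbw of glass.
Target masses of each oxide per 100.0 pbw frit:
  SrO: 2.835% × 100.0 = 2.835 pbw
  SiO2: 62.68% × 100.0 = 62.68 pbw
  TiO2: 19.70% × 100.0 = 19.70 pbw
  K2O: 5.575% × 100.0 = 5.575 pbw
  Al2O3: 5.904% × 100.0 = 5.904 pbw
  Li2O: 3.306% × 100.0 = 3.306 pbw
Per-oxide balance check on the weights just shown, at the basis given (delivered sums recover each target net of answer rounding effects):
  SrO: 4.048·0.7004 = 2.835 pbw (target 2.835 pbw)
  SiO2: 49.29·0.9951 + 21.31·0.6398 = 62.68 pbw (target 62.68 pbw)
  TiO2: 19.90·0.9899 = 19.70 pbw (target 19.70 pbw)
  K2O: 8.174·0.6820 = 5.575 pbw (target 5.575 pbw)
  Al2O3: 49.29·0.003000 + 21.31·0.2701 = 5.904 pbw (target 5.904 pbw)
  Li2O: 21.31·0.07540 + 4.255·0.3993 = 3.306 pbw (target 3.306 pbw)
Consistency of the glass mass: the batch minus its LOI: 100.0 pbw (the Σ of target masses is 100.0 pbw; against the stated basis, 100.0 pbw — any gap is answer rounding).
Summing the batch: Σ batch = 107.0 pbw; LOI removed, Σ of batch·LOI: 6.976 pbw; yield: glass divided by total = 93.48%.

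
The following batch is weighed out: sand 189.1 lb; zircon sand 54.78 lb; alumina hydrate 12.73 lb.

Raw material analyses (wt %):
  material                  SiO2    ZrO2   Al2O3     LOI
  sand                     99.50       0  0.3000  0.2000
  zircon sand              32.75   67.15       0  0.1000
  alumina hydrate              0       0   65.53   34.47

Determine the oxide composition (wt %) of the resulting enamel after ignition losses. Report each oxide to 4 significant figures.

Full precision is held at all times; working values are displayed, rounded to 4 significant figures, between the steps; exactly one rounding goes into each reported number — all derived quantities (the totals, the yield, the three compositions, net glass mass, ignition loss) are computed from the weighed amounts per 251.8 lb of glass at full precision precisely as stated by question or answer.
Mass of each oxide from the mix:
  SiO2: 189.1·0.9950 + 54.78·0.3275 = 206.1 lb
  ZrO2: 54.78·0.6715 = 36.78 lb
  Al2O3: 189.1·0.003000 + 12.73·0.6553 = 8.909 lb
LOI: 189.1·0.002000 + 54.78·0.001000 + 12.73·0.3447 = 4.821 lb
Net of LOI, the glass mass = 256.6 − 4.821 = 251.8 lb (the oxide masses sum to this)
wt % = 100 × oxide mass / glass mass

Glass mass = 251.8 lb (batch 256.6 − LOI 4.821).
Composition: SiO2 81.85%, ZrO2 14.61%, Al2O3 3.538%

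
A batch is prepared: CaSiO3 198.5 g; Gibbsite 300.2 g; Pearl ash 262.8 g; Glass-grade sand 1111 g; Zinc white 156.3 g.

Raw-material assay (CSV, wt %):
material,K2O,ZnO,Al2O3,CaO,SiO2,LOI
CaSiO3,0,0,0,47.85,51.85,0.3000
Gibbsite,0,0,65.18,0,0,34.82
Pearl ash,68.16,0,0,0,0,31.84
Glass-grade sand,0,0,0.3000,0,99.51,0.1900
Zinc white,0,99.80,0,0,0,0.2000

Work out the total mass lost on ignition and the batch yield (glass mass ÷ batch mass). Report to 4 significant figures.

Values along the way are displayed rounded to 4 significant digits when written out — all internal work holds full precision through every step. Exactly one rounding lands on every reported figure; the derived quantities, which include totals, LOI, the yield, glass mass, five oxide percentages, are carried at full float precision, as written in problem or answer, using the weight values per 1838 g of glass.
Ignition loss by material:
  CaSiO3: 198.5 × 0.003000 = 0.5955 g
  Gibbsite: 300.2 × 0.3482 = 104.5 g
  Pearl ash: 262.8 × 0.3184 = 83.68 g
  Glass-grade sand: 1111 × 0.001900 = 2.111 g
  Zinc white: 156.3 × 0.002000 = 0.3126 g
Total LOI = 191.2 g
Glass = batch − LOI = 2029 − 191.2 = 1838 g

LOI loss = 191.2 g; glass = 1838 g; yield = 90.57%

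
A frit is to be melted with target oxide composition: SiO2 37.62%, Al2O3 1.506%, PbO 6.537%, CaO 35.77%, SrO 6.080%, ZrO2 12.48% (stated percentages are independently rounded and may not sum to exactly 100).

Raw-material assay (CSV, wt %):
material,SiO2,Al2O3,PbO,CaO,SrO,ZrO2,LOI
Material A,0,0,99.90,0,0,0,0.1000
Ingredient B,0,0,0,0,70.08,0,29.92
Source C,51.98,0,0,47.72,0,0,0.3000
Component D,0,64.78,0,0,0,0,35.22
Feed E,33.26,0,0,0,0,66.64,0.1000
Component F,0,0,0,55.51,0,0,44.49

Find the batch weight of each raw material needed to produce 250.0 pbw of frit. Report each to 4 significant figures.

Batch per 250.0 pbw frit:
  Material A: 16.36 pbw
  Ingredient B: 21.69 pbw
  Source C: 151.0 pbw
  Component D: 5.812 pbw
  Feed E: 46.82 pbw
  Component F: 31.31 pbw
Total batch = 273.0 pbw; LOI loss = 22.98 pbw; yield = 91.58%

Each numeric step carries full precision end to end. In-progress results appear rounded off to 4 significant digits in the working. Each reported number is rounded only once. Derived quantities are rebuilt using the weight values on 250.0 pbw of glass in full precision (glass mass, six oxide percentages, yield, the totals, LOI) as given in the problem or the answer.
Oxide mass targets, per 250.0 pbw frit:
  SiO2: 37.62% × 250.0 = 94.05 pbw
  Al2O3: 1.506% × 250.0 = 3.765 pbw
  PbO: 6.537% × 250.0 = 16.34 pbw
  CaO: 35.77% × 250.0 = 89.42 pbw
  SrO: 6.080% × 250.0 = 15.20 pbw
  ZrO2: 12.48% × 250.0 = 31.20 pbw
Mass-balance tally per oxide working from each reported weight, versus the basis set out (summed amounts equal target values modulo rounding of the values):
  SiO2: 151.0·0.5198 + 46.82·0.3326 = 94.06 pbw (target 94.05 pbw)
  Al2O3: 5.812·0.6478 = 3.765 pbw (target 3.765 pbw)
  PbO: 16.36·0.9990 = 16.34 pbw (target 16.34 pbw)
  CaO: 151.0·0.4772 + 31.31·0.5551 = 89.44 pbw (target 89.42 pbw)
  SrO: 21.69·0.7008 = 15.20 pbw (target 15.20 pbw)
  ZrO2: 46.82·0.6664 = 31.20 pbw (target 31.20 pbw)
Glass mass check: Σ batch − LOI loss = 250.0 pbw (per-oxide target masses sum to 250.0 pbw; the stated basis being 250.0 pbw — any gap is answer rounding).
Total batch = Σ batch = 273.0 pbw; loss to ignition Σ batch·LOI = 22.98 pbw; glass ÷ batch gives a yield of 91.58%.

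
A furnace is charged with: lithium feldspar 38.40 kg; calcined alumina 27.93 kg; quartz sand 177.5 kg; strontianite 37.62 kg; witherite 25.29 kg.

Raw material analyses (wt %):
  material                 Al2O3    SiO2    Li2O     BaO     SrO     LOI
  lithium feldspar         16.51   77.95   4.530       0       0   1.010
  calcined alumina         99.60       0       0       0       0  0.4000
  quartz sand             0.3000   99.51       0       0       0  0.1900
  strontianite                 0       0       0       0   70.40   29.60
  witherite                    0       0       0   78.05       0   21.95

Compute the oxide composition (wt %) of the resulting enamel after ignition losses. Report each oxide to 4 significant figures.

Values along the way appear (rounded to 4 significant figures) within the worked lines. The whole derivation keeps full float precision throughout. Each reported number takes a single rounding; all derived quantities (five oxide percentages, the totals, LOI, yield, glass mass) are carried at exact precision starting from the weights at 289.2 kg of glass, precisely as stated by either problem or answer.
Oxide masses out of the charge:
  Al2O3: 38.40·0.1651 + 27.93·0.9960 + 177.5·0.003000 = 34.69 kg
  SiO2: 38.40·0.7795 + 177.5·0.9951 = 206.6 kg
  Li2O: 38.40·0.04530 = 1.740 kg
  BaO: 25.29·0.7805 = 19.74 kg
  SrO: 37.62·0.7040 = 26.48 kg
LOI: 38.40·0.01010 + 27.93·0.004000 + 177.5·0.001900 + 37.62·0.2960 + 25.29·0.2195 = 17.52 kg
Glass = total batch minus LOI = 306.7 − 17.52 = 289.2 kg (= the summed oxide contributions)
wt %: oxide over glass, times 100

Glass mass = 289.2 kg (batch 306.7 − LOI 17.52).
Composition: Al2O3 11.99%, SiO2 71.42%, Li2O 0.6015%, BaO 6.825%, SrO 9.157%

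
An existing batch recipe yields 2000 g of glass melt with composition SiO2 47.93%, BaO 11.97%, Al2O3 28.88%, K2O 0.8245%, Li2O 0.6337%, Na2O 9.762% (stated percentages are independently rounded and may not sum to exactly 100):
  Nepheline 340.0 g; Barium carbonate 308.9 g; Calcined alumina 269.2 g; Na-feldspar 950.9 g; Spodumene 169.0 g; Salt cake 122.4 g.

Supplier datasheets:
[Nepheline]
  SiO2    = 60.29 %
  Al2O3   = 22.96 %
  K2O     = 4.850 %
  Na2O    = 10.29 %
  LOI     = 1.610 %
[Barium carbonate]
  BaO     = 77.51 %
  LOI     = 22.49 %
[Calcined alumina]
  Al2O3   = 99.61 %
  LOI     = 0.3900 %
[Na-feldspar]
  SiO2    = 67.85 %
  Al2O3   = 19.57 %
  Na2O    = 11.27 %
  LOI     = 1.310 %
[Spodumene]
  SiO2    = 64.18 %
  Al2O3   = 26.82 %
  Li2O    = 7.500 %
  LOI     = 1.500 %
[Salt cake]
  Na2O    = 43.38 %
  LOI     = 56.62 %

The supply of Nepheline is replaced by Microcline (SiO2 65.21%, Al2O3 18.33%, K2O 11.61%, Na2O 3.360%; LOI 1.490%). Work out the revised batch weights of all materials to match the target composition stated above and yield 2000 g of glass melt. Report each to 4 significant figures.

Revised batch per 2000 g glass melt:
  Microcline: 142.0 g
  Barium carbonate: 308.9 g
  Calcined alumina: 288.9 g
  Na-feldspar: 1116 g
  Spodumene: 169.0 g
  Salt cake: 149.0 g
Total batch = 2174 g; LOI loss = 174.2 g

Full float precision is carried through the solve; the intermediate values are printed with 4-significant-figure rounding in the working; every reported number takes exactly one rounding; derived quantities (ignition loss, totals, the yield, net glass mass, six oxide percentages) are carried in exact precision starting from the weights for 2000 g of glass, as quoted within either problem or answer.
The oxide mass targets at 2000 g glass melt:
  SiO2: 47.93% × 2000 = 958.6 g
  BaO: 11.97% × 2000 = 239.4 g
  Al2O3: 28.88% × 2000 = 577.6 g
  K2O: 0.8245% × 2000 = 16.49 g
  Li2O: 0.6337% × 2000 = 12.67 g
  Na2O: 9.762% × 2000 = 195.2 g
Checking each oxide sum per the reported batch figures, for the quoted basis mass (each sum matches its target mass net of answer rounding effects):
  SiO2: 142.0·0.6521 + 1116·0.6785 + 169.0·0.6418 = 958.3 g (target 958.6 g)
  BaO: 308.9·0.7751 = 239.4 g (target 239.4 g)
  Al2O3: 142.0·0.1833 + 288.9·0.9961 + 1116·0.1957 + 169.0·0.2682 = 577.5 g (target 577.6 g)
  K2O: 142.0·0.1161 = 16.49 g (target 16.49 g)
  Li2O: 169.0·0.07500 = 12.67 g (target 12.67 g)
  Na2O: 142.0·0.03360 + 1116·0.1127 + 149.0·0.4338 = 195.2 g (target 195.2 g)
Glass-mass closure: net batch after ignition = 2000 g (the Σ of target masses is 2000 g; the stated basis being 2000 g — deltas are rounding alone).
Batch grand total — Σ batch = 2174 g; ignition loss, Σ(batch × LOI) = 174.2 g; the yield ratio, glass ÷ batch: 91.98%.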